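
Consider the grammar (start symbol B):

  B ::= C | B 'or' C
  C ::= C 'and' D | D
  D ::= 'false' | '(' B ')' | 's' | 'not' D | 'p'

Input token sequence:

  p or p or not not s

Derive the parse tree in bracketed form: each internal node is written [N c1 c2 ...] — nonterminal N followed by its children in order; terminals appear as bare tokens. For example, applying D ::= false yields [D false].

B
B or C
B or C or C
C or C or C
D or C or C
p or C or C
p or D or C
p or p or C
p or p or D
p or p or not D
p or p or not not D
p or p or not not s

[B [B [B [C [D p]]] or [C [D p]]] or [C [D not [D not [D s]]]]]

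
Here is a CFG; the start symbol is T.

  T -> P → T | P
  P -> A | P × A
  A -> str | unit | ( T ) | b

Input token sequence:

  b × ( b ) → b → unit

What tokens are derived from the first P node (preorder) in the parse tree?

[T [P [P [A b]] × [A ( [T [P [A b]]] )]] → [T [P [A b]] → [T [P [A unit]]]]]

b × ( b )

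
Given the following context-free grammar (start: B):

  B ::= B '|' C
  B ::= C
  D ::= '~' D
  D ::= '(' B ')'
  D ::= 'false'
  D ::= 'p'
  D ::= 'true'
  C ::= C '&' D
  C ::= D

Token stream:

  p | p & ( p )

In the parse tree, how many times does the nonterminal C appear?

4

[B [B [C [D p]]] | [C [C [D p]] & [D ( [B [C [D p]]] )]]]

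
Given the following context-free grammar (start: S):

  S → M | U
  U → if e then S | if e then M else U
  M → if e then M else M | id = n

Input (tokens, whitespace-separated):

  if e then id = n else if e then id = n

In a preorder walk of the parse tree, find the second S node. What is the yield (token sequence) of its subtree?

id = n

[S [U if e then [M id = n] else [U if e then [S [M id = n]]]]]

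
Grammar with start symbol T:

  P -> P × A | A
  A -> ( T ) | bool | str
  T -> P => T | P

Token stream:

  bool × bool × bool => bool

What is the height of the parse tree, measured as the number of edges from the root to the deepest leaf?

5

[T [P [P [P [A bool]] × [A bool]] × [A bool]] => [T [P [A bool]]]]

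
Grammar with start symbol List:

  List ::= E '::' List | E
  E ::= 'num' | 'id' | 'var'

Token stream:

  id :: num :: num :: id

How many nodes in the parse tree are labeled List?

[List [E id] :: [List [E num] :: [List [E num] :: [List [E id]]]]]

4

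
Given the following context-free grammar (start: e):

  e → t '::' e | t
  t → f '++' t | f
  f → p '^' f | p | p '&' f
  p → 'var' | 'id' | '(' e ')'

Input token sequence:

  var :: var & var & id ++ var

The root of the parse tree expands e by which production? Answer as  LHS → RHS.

e → t '::' e

[e [t [f [p var]]] :: [e [t [f [p var] & [f [p var] & [f [p id]]]] ++ [t [f [p var]]]]]]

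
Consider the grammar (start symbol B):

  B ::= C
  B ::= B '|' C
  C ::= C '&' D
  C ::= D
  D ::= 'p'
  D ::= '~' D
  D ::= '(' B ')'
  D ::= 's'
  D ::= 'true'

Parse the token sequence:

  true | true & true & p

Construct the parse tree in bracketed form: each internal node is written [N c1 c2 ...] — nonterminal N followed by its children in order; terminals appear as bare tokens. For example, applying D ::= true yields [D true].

B
B | C
C | C
D | C
true | C
true | C & D
true | C & D & D
true | D & D & D
true | true & D & D
true | true & true & D
true | true & true & p

[B [B [C [D true]]] | [C [C [C [D true]] & [D true]] & [D p]]]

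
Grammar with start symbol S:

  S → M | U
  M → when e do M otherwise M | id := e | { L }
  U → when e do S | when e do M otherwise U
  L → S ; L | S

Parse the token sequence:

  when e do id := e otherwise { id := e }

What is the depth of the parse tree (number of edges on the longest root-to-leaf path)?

[S [M when e do [M id := e] otherwise [M { [L [S [M id := e]]] }]]]

6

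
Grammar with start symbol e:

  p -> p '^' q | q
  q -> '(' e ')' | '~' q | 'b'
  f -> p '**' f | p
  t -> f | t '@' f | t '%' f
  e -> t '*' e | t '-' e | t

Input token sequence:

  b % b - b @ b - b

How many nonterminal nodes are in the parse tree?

[e [t [t [f [p [q b]]]] % [f [p [q b]]]] - [e [t [t [f [p [q b]]]] @ [f [p [q b]]]] - [e [t [f [p [q b]]]]]]]

23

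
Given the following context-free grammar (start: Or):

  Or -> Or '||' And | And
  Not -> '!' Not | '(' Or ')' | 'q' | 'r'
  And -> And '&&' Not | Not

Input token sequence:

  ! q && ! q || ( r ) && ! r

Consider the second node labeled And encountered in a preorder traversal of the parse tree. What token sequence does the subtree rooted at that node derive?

! q

[Or [Or [And [And [Not ! [Not q]]] && [Not ! [Not q]]]] || [And [And [Not ( [Or [And [Not r]]] )]] && [Not ! [Not r]]]]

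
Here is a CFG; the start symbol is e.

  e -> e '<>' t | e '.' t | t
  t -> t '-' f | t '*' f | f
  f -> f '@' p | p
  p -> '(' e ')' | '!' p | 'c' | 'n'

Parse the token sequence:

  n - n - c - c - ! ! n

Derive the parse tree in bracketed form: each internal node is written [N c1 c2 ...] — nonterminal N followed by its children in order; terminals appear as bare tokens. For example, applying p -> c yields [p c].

e
t
t - f
t - f - f
t - f - f - f
t - f - f - f - f
f - f - f - f - f
p - f - f - f - f
n - f - f - f - f
n - p - f - f - f
n - n - f - f - f
n - n - p - f - f
n - n - c - f - f
n - n - c - p - f
n - n - c - c - f
n - n - c - c - p
n - n - c - c - ! p
n - n - c - c - ! ! p
n - n - c - c - ! ! n

[e [t [t [t [t [t [f [p n]]] - [f [p n]]] - [f [p c]]] - [f [p c]]] - [f [p ! [p ! [p n]]]]]]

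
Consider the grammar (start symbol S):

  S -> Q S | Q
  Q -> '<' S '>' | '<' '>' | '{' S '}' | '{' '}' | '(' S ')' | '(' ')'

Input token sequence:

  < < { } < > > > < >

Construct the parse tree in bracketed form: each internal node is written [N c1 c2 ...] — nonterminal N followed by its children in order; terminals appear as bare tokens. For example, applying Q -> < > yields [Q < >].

[S [Q < [S [Q < [S [Q { }] [S [Q < >]]] >]] >] [S [Q < >]]]

S
Q S
< S > S
< Q > S
< < S > > S
< < Q S > > S
< < { } S > > S
< < { } Q > > S
< < { } < > > > S
< < { } < > > > Q
< < { } < > > > < >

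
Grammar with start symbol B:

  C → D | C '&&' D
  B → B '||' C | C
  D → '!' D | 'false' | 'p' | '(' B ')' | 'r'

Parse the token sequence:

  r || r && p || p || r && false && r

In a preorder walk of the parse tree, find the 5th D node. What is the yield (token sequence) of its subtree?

[B [B [B [B [C [D r]]] || [C [C [D r]] && [D p]]] || [C [D p]]] || [C [C [C [D r]] && [D false]] && [D r]]]

r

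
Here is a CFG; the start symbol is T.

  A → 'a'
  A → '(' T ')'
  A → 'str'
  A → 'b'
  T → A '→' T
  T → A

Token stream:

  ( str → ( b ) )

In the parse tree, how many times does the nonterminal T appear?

[T [A ( [T [A str] → [T [A ( [T [A b]] )]]] )]]

4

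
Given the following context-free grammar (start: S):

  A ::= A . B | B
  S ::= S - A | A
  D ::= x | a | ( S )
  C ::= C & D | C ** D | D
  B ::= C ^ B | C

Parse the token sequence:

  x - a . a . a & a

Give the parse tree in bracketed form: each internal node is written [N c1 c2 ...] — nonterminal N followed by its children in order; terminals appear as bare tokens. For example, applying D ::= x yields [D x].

S
S - A
A - A
B - A
C - A
D - A
x - A
x - A . B
x - A . B . B
x - B . B . B
x - C . B . B
x - D . B . B
x - a . B . B
x - a . C . B
x - a . D . B
x - a . a . B
x - a . a . C
x - a . a . C & D
x - a . a . D & D
x - a . a . a & D
x - a . a . a & a

[S [S [A [B [C [D x]]]]] - [A [A [A [B [C [D a]]]] . [B [C [D a]]]] . [B [C [C [D a]] & [D a]]]]]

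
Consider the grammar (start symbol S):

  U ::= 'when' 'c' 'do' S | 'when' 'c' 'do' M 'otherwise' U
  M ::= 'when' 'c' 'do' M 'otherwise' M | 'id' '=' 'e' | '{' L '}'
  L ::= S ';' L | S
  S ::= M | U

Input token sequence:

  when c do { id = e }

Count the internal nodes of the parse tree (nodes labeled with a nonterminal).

[S [U when c do [S [M { [L [S [M id = e]]] }]]]]

7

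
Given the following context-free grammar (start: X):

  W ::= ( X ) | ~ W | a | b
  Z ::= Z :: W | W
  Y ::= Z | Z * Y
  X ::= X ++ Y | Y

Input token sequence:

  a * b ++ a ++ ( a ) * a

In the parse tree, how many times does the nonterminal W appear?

6

[X [X [X [Y [Z [W a]] * [Y [Z [W b]]]]] ++ [Y [Z [W a]]]] ++ [Y [Z [W ( [X [Y [Z [W a]]]] )]] * [Y [Z [W a]]]]]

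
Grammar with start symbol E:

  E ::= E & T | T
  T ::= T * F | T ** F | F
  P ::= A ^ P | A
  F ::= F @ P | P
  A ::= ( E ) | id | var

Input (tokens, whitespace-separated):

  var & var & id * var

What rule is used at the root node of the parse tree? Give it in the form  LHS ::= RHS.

[E [E [E [T [F [P [A var]]]]] & [T [F [P [A var]]]]] & [T [T [F [P [A id]]]] * [F [P [A var]]]]]

E ::= E & T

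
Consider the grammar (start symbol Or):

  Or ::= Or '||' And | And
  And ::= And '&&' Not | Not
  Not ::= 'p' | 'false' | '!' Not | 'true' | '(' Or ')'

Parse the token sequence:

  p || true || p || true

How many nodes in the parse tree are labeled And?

[Or [Or [Or [Or [And [Not p]]] || [And [Not true]]] || [And [Not p]]] || [And [Not true]]]

4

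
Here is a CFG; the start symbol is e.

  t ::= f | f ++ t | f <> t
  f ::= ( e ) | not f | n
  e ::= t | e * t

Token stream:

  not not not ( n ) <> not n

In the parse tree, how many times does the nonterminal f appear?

[e [t [f not [f not [f not [f ( [e [t [f n]]] )]]]] <> [t [f not [f n]]]]]

7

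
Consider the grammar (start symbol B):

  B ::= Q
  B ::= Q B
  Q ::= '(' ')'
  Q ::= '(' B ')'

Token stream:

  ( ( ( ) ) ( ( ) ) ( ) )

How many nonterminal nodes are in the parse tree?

12

[B [Q ( [B [Q ( [B [Q ( )]] )] [B [Q ( [B [Q ( )]] )] [B [Q ( )]]]] )]]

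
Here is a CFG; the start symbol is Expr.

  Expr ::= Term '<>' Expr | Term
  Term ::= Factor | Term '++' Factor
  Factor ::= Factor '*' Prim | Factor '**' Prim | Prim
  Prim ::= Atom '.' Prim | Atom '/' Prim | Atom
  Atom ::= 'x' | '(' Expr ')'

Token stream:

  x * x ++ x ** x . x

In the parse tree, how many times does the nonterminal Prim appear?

5

[Expr [Term [Term [Factor [Factor [Prim [Atom x]]] * [Prim [Atom x]]]] ++ [Factor [Factor [Prim [Atom x]]] ** [Prim [Atom x] . [Prim [Atom x]]]]]]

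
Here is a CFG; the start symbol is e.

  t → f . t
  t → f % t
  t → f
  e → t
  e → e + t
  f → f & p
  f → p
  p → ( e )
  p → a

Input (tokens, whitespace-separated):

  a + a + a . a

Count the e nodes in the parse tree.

3

[e [e [e [t [f [p a]]]] + [t [f [p a]]]] + [t [f [p a]] . [t [f [p a]]]]]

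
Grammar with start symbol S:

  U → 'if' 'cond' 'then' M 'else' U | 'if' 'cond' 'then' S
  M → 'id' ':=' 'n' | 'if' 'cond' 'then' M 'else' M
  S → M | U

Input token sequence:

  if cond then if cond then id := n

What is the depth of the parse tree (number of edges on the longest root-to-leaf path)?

6

[S [U if cond then [S [U if cond then [S [M id := n]]]]]]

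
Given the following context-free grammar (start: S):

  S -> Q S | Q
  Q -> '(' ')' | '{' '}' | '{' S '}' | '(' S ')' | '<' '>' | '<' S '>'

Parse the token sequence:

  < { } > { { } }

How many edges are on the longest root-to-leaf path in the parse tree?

[S [Q < [S [Q { }]] >] [S [Q { [S [Q { }]] }]]]

5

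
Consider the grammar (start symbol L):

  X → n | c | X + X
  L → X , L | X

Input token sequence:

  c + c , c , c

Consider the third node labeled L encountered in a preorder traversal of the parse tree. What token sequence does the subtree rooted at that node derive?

c

[L [X [X c] + [X c]] , [L [X c] , [L [X c]]]]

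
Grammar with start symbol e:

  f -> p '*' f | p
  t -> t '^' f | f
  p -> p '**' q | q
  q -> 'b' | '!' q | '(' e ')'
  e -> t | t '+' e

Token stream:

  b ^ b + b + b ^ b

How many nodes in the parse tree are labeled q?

5

[e [t [t [f [p [q b]]]] ^ [f [p [q b]]]] + [e [t [f [p [q b]]]] + [e [t [t [f [p [q b]]]] ^ [f [p [q b]]]]]]]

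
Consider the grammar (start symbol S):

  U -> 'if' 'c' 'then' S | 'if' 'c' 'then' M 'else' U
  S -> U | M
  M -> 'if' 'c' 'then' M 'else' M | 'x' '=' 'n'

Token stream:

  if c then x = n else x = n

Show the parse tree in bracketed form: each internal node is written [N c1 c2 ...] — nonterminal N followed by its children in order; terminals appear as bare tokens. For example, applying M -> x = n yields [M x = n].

S
M
if c then M else M
if c then x = n else M
if c then x = n else x = n

[S [M if c then [M x = n] else [M x = n]]]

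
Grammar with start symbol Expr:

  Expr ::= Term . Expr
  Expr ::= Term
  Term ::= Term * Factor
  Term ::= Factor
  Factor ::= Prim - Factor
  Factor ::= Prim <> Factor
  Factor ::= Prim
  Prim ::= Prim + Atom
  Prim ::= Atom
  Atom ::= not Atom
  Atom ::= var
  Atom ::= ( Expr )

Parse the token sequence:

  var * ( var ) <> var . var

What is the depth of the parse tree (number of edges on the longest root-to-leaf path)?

[Expr [Term [Term [Factor [Prim [Atom var]]]] * [Factor [Prim [Atom ( [Expr [Term [Factor [Prim [Atom var]]]]] )]] <> [Factor [Prim [Atom var]]]]] . [Expr [Term [Factor [Prim [Atom var]]]]]]

10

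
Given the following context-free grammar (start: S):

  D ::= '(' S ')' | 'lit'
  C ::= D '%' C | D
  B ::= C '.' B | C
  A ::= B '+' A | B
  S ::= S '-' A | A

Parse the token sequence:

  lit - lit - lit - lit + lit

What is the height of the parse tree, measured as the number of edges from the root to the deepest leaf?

[S [S [S [S [A [B [C [D lit]]]]] - [A [B [C [D lit]]]]] - [A [B [C [D lit]]]]] - [A [B [C [D lit]]] + [A [B [C [D lit]]]]]]

8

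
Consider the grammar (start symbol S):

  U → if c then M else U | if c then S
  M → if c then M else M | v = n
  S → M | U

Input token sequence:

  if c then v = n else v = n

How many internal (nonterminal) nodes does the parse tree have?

[S [M if c then [M v = n] else [M v = n]]]

4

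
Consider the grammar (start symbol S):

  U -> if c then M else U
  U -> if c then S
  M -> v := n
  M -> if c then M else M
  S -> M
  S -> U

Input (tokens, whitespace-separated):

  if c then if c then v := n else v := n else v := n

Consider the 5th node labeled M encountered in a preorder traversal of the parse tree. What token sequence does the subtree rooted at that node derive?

v := n

[S [M if c then [M if c then [M v := n] else [M v := n]] else [M v := n]]]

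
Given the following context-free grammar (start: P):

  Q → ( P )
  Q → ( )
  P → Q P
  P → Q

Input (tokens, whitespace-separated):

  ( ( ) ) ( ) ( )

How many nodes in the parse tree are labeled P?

[P [Q ( [P [Q ( )]] )] [P [Q ( )] [P [Q ( )]]]]

4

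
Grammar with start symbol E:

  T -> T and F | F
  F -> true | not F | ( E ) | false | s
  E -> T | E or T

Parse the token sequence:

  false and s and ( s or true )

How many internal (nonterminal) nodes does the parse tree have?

13

[E [T [T [T [F false]] and [F s]] and [F ( [E [E [T [F s]]] or [T [F true]]] )]]]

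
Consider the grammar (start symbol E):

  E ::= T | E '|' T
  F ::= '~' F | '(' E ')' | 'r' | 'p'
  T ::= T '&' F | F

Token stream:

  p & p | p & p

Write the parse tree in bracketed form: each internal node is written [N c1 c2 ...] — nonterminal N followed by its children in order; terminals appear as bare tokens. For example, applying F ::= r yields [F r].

[E [E [T [T [F p]] & [F p]]] | [T [T [F p]] & [F p]]]

E
E | T
T | T
T & F | T
F & F | T
p & F | T
p & p | T
p & p | T & F
p & p | F & F
p & p | p & F
p & p | p & p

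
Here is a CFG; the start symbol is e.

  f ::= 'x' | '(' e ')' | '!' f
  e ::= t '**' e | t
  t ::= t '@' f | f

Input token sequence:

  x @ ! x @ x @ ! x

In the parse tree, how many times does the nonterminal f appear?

[e [t [t [t [t [f x]] @ [f ! [f x]]] @ [f x]] @ [f ! [f x]]]]

6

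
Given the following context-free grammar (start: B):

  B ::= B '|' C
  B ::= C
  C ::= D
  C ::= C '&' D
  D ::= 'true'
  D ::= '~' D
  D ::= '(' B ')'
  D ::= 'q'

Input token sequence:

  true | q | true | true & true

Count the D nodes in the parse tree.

[B [B [B [B [C [D true]]] | [C [D q]]] | [C [D true]]] | [C [C [D true]] & [D true]]]

5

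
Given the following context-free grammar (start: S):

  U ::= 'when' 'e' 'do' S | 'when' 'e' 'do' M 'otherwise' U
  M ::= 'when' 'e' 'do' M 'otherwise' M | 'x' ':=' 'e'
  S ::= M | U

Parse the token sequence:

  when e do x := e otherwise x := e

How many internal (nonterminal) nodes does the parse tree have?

[S [M when e do [M x := e] otherwise [M x := e]]]

4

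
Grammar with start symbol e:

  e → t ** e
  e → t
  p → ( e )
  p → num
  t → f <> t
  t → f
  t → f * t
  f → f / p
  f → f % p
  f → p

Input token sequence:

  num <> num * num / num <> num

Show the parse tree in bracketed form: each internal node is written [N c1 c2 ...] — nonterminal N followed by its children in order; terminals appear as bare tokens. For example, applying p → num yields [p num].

[e [t [f [p num]] <> [t [f [p num]] * [t [f [f [p num]] / [p num]] <> [t [f [p num]]]]]]]

e
t
f <> t
p <> t
num <> t
num <> f * t
num <> p * t
num <> num * t
num <> num * f <> t
num <> num * f / p <> t
num <> num * p / p <> t
num <> num * num / p <> t
num <> num * num / num <> t
num <> num * num / num <> f
num <> num * num / num <> p
num <> num * num / num <> num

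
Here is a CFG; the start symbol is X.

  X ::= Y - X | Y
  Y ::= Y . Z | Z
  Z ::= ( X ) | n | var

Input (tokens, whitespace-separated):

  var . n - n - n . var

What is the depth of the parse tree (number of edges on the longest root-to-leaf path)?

6

[X [Y [Y [Z var]] . [Z n]] - [X [Y [Z n]] - [X [Y [Y [Z n]] . [Z var]]]]]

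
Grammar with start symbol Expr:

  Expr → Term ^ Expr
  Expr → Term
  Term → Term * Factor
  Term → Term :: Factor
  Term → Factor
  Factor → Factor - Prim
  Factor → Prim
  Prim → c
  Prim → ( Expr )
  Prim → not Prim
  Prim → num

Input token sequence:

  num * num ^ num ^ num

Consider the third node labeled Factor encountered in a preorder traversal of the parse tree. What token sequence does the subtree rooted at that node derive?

num

[Expr [Term [Term [Factor [Prim num]]] * [Factor [Prim num]]] ^ [Expr [Term [Factor [Prim num]]] ^ [Expr [Term [Factor [Prim num]]]]]]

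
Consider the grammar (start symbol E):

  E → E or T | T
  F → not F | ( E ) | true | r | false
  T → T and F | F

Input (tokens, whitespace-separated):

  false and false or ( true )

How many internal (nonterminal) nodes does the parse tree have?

11

[E [E [T [T [F false]] and [F false]]] or [T [F ( [E [T [F true]]] )]]]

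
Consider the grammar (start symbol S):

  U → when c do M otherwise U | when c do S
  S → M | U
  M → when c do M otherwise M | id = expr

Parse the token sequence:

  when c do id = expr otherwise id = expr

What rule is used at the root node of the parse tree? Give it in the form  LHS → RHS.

S → M

[S [M when c do [M id = expr] otherwise [M id = expr]]]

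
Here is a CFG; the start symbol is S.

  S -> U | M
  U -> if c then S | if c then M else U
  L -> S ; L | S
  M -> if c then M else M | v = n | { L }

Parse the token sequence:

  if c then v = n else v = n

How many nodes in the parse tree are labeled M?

3

[S [M if c then [M v = n] else [M v = n]]]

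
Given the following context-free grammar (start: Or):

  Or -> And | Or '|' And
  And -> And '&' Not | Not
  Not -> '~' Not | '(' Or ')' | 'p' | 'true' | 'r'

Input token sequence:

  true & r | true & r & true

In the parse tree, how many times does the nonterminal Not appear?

5

[Or [Or [And [And [Not true]] & [Not r]]] | [And [And [And [Not true]] & [Not r]] & [Not true]]]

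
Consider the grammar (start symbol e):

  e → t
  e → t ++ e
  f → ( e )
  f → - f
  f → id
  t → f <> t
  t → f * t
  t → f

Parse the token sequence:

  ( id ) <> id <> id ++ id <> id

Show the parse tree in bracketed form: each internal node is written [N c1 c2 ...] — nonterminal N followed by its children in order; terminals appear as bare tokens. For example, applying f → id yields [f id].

[e [t [f ( [e [t [f id]]] )] <> [t [f id] <> [t [f id]]]] ++ [e [t [f id] <> [t [f id]]]]]

e
t ++ e
f <> t ++ e
( e ) <> t ++ e
( t ) <> t ++ e
( f ) <> t ++ e
( id ) <> t ++ e
( id ) <> f <> t ++ e
( id ) <> id <> t ++ e
( id ) <> id <> f ++ e
( id ) <> id <> id ++ e
( id ) <> id <> id ++ t
( id ) <> id <> id ++ f <> t
( id ) <> id <> id ++ id <> t
( id ) <> id <> id ++ id <> f
( id ) <> id <> id ++ id <> id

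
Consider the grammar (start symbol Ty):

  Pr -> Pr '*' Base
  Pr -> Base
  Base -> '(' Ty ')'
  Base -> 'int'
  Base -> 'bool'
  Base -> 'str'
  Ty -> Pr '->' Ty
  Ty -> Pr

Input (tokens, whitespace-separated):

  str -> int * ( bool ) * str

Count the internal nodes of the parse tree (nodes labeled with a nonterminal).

13

[Ty [Pr [Base str]] -> [Ty [Pr [Pr [Pr [Base int]] * [Base ( [Ty [Pr [Base bool]]] )]] * [Base str]]]]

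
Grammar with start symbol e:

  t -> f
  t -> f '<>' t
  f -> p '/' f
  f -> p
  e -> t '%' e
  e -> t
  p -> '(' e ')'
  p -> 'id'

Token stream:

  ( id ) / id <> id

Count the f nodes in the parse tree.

[e [t [f [p ( [e [t [f [p id]]]] )] / [f [p id]]] <> [t [f [p id]]]]]

4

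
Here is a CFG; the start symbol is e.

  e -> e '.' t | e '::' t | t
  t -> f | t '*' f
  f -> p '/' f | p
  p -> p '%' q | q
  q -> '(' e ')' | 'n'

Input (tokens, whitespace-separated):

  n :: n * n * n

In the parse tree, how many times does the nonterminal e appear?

2

[e [e [t [f [p [q n]]]]] :: [t [t [t [f [p [q n]]]] * [f [p [q n]]]] * [f [p [q n]]]]]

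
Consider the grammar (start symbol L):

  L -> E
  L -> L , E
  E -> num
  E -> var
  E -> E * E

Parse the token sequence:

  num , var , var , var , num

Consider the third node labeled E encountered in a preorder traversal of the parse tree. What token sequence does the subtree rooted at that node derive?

[L [L [L [L [L [E num]] , [E var]] , [E var]] , [E var]] , [E num]]

var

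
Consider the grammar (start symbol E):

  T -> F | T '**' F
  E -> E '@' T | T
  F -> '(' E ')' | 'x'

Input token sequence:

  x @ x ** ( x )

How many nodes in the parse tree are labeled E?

[E [E [T [F x]]] @ [T [T [F x]] ** [F ( [E [T [F x]]] )]]]

3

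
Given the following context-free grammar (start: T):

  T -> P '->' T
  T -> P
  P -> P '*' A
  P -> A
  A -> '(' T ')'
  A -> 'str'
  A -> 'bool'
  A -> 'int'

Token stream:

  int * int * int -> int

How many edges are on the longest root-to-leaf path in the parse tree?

5

[T [P [P [P [A int]] * [A int]] * [A int]] -> [T [P [A int]]]]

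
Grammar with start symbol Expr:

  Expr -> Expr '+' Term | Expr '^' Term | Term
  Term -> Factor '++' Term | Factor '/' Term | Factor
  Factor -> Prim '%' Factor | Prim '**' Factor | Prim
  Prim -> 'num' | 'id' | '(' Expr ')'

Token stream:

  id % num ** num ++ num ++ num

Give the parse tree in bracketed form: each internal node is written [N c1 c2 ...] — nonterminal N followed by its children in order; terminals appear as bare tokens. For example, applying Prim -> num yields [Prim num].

[Expr [Term [Factor [Prim id] % [Factor [Prim num] ** [Factor [Prim num]]]] ++ [Term [Factor [Prim num]] ++ [Term [Factor [Prim num]]]]]]

Expr
Term
Factor ++ Term
Prim % Factor ++ Term
id % Factor ++ Term
id % Prim ** Factor ++ Term
id % num ** Factor ++ Term
id % num ** Prim ++ Term
id % num ** num ++ Term
id % num ** num ++ Factor ++ Term
id % num ** num ++ Prim ++ Term
id % num ** num ++ num ++ Term
id % num ** num ++ num ++ Factor
id % num ** num ++ num ++ Prim
id % num ** num ++ num ++ num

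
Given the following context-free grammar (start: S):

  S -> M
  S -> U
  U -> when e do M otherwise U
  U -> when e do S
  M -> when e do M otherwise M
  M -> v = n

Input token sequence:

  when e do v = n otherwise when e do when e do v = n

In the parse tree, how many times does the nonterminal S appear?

[S [U when e do [M v = n] otherwise [U when e do [S [U when e do [S [M v = n]]]]]]]

3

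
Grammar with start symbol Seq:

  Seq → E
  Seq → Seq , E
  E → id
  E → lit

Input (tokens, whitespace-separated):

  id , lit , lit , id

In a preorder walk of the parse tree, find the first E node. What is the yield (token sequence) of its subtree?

[Seq [Seq [Seq [Seq [E id]] , [E lit]] , [E lit]] , [E id]]

id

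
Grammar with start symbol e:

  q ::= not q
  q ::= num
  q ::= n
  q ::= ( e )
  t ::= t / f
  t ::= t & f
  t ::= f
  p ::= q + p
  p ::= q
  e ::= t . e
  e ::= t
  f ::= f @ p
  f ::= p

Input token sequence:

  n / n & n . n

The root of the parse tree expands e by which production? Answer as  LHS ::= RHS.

e ::= t . e

[e [t [t [t [f [p [q n]]]] / [f [p [q n]]]] & [f [p [q n]]]] . [e [t [f [p [q n]]]]]]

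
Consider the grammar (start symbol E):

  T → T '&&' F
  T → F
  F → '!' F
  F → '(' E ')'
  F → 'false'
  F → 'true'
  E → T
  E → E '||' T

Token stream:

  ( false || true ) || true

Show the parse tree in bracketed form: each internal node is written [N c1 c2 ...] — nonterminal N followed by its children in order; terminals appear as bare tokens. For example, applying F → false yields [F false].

[E [E [T [F ( [E [E [T [F false]]] || [T [F true]]] )]]] || [T [F true]]]

E
E || T
T || T
F || T
( E ) || T
( E || T ) || T
( T || T ) || T
( F || T ) || T
( false || T ) || T
( false || F ) || T
( false || true ) || T
( false || true ) || F
( false || true ) || true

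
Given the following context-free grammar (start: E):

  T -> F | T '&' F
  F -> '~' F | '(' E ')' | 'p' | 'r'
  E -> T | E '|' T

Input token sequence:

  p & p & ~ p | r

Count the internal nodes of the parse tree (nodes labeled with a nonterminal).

[E [E [T [T [T [F p]] & [F p]] & [F ~ [F p]]]] | [T [F r]]]

11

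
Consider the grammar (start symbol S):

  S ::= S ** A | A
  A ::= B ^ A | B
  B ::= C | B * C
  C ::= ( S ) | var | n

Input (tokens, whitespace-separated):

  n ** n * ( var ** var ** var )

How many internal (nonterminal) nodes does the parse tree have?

22

[S [S [A [B [C n]]]] ** [A [B [B [C n]] * [C ( [S [S [S [A [B [C var]]]] ** [A [B [C var]]]] ** [A [B [C var]]]] )]]]]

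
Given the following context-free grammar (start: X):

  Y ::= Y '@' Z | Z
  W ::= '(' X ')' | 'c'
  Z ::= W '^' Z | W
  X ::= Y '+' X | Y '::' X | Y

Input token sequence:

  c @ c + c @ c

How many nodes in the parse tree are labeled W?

4

[X [Y [Y [Z [W c]]] @ [Z [W c]]] + [X [Y [Y [Z [W c]]] @ [Z [W c]]]]]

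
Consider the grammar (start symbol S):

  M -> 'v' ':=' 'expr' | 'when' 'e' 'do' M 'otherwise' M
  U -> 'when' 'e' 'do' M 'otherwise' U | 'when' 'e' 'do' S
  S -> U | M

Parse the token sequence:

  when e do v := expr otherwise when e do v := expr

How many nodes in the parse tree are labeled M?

[S [U when e do [M v := expr] otherwise [U when e do [S [M v := expr]]]]]

2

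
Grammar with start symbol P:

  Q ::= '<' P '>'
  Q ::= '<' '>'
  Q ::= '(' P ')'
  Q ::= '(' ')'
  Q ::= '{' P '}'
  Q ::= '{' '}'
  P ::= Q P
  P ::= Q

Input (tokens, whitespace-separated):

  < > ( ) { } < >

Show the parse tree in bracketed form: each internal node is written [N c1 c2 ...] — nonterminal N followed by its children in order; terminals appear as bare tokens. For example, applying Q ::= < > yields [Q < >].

[P [Q < >] [P [Q ( )] [P [Q { }] [P [Q < >]]]]]

P
Q P
< > P
< > Q P
< > ( ) P
< > ( ) Q P
< > ( ) { } P
< > ( ) { } Q
< > ( ) { } < >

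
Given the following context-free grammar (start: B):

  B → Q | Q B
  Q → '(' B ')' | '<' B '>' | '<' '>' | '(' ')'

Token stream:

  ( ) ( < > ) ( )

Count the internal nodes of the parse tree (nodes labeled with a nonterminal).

[B [Q ( )] [B [Q ( [B [Q < >]] )] [B [Q ( )]]]]

8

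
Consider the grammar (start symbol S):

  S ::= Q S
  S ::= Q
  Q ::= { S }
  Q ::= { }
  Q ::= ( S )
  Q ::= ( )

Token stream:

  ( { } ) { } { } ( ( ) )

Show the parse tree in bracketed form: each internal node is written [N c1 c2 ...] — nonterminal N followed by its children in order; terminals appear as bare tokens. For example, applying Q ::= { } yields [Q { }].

S
Q S
( S ) S
( Q ) S
( { } ) S
( { } ) Q S
( { } ) { } S
( { } ) { } Q S
( { } ) { } { } S
( { } ) { } { } Q
( { } ) { } { } ( S )
( { } ) { } { } ( Q )
( { } ) { } { } ( ( ) )

[S [Q ( [S [Q { }]] )] [S [Q { }] [S [Q { }] [S [Q ( [S [Q ( )]] )]]]]]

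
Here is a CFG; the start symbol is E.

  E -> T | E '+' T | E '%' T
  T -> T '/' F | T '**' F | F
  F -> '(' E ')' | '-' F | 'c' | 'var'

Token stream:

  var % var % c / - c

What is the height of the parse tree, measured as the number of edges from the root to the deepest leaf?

[E [E [E [T [F var]]] % [T [F var]]] % [T [T [F c]] / [F - [F c]]]]

5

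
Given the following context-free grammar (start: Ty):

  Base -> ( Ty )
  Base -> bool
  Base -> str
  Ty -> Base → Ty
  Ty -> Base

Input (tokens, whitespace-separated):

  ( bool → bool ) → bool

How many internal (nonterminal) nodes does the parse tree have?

[Ty [Base ( [Ty [Base bool] → [Ty [Base bool]]] )] → [Ty [Base bool]]]

8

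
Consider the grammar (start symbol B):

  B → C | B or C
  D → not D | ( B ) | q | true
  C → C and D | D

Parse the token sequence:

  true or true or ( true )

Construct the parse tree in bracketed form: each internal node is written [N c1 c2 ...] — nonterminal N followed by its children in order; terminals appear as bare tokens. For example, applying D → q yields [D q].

[B [B [B [C [D true]]] or [C [D true]]] or [C [D ( [B [C [D true]]] )]]]

B
B or C
B or C or C
C or C or C
D or C or C
true or C or C
true or D or C
true or true or C
true or true or D
true or true or ( B )
true or true or ( C )
true or true or ( D )
true or true or ( true )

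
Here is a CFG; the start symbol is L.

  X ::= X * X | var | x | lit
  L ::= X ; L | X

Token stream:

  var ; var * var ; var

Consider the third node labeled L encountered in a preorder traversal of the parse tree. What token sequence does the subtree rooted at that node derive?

[L [X var] ; [L [X [X var] * [X var]] ; [L [X var]]]]

var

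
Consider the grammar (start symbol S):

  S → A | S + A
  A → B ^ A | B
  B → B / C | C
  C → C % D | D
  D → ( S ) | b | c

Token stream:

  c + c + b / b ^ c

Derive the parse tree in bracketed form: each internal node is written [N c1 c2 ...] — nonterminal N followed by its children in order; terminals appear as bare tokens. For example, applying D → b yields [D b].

[S [S [S [A [B [C [D c]]]]] + [A [B [C [D c]]]]] + [A [B [B [C [D b]]] / [C [D b]]] ^ [A [B [C [D c]]]]]]

S
S + A
S + A + A
A + A + A
B + A + A
C + A + A
D + A + A
c + A + A
c + B + A
c + C + A
c + D + A
c + c + A
c + c + B ^ A
c + c + B / C ^ A
c + c + C / C ^ A
c + c + D / C ^ A
c + c + b / C ^ A
c + c + b / D ^ A
c + c + b / b ^ A
c + c + b / b ^ B
c + c + b / b ^ C
c + c + b / b ^ D
c + c + b / b ^ c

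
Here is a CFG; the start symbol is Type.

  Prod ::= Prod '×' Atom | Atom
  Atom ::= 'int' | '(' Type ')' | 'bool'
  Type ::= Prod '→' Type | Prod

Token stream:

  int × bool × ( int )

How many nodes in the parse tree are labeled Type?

[Type [Prod [Prod [Prod [Atom int]] × [Atom bool]] × [Atom ( [Type [Prod [Atom int]]] )]]]

2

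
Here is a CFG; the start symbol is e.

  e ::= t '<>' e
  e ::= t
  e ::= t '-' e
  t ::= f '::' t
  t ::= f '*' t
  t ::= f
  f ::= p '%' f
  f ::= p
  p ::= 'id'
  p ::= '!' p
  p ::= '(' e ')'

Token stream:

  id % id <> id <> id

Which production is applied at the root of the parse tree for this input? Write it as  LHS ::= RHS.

[e [t [f [p id] % [f [p id]]]] <> [e [t [f [p id]]] <> [e [t [f [p id]]]]]]

e ::= t '<>' e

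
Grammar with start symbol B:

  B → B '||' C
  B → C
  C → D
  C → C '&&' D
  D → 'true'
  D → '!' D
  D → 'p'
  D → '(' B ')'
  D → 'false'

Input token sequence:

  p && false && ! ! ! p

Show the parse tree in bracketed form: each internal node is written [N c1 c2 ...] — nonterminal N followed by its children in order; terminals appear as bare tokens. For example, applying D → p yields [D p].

[B [C [C [C [D p]] && [D false]] && [D ! [D ! [D ! [D p]]]]]]

B
C
C && D
C && D && D
D && D && D
p && D && D
p && false && D
p && false && ! D
p && false && ! ! D
p && false && ! ! ! D
p && false && ! ! ! p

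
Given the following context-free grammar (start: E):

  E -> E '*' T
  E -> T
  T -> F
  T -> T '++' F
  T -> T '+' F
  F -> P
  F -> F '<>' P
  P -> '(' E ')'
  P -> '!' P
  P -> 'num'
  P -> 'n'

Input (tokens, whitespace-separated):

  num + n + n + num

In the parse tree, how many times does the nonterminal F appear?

[E [T [T [T [T [F [P num]]] + [F [P n]]] + [F [P n]]] + [F [P num]]]]

4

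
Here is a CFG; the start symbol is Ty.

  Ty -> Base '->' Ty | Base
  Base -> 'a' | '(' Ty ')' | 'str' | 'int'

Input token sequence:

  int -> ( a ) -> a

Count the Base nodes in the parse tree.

4

[Ty [Base int] -> [Ty [Base ( [Ty [Base a]] )] -> [Ty [Base a]]]]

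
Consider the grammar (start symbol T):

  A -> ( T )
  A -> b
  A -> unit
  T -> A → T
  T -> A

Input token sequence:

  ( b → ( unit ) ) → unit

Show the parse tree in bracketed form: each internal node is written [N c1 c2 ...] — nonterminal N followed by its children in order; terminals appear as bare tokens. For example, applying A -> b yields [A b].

T
A → T
( T ) → T
( A → T ) → T
( b → T ) → T
( b → A ) → T
( b → ( T ) ) → T
( b → ( A ) ) → T
( b → ( unit ) ) → T
( b → ( unit ) ) → A
( b → ( unit ) ) → unit

[T [A ( [T [A b] → [T [A ( [T [A unit]] )]]] )] → [T [A unit]]]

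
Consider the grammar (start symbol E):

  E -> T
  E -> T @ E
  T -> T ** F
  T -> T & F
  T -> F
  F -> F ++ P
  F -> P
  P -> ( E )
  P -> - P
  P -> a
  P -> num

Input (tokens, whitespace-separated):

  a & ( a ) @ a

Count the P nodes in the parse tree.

[E [T [T [F [P a]]] & [F [P ( [E [T [F [P a]]]] )]]] @ [E [T [F [P a]]]]]

4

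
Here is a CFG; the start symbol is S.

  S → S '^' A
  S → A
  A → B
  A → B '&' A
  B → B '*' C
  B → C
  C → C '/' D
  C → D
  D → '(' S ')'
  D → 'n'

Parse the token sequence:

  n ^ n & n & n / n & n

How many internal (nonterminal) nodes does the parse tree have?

24

[S [S [A [B [C [D n]]]]] ^ [A [B [C [D n]]] & [A [B [C [D n]]] & [A [B [C [C [D n]] / [D n]]] & [A [B [C [D n]]]]]]]]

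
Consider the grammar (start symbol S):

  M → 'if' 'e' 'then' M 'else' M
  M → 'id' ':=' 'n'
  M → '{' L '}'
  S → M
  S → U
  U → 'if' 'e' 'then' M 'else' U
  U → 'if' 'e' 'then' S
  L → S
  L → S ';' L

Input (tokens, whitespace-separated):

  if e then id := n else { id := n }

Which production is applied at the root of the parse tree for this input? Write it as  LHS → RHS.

S → M

[S [M if e then [M id := n] else [M { [L [S [M id := n]]] }]]]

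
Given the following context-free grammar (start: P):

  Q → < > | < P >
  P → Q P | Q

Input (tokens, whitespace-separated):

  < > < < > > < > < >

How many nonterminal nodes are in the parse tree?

[P [Q < >] [P [Q < [P [Q < >]] >] [P [Q < >] [P [Q < >]]]]]

10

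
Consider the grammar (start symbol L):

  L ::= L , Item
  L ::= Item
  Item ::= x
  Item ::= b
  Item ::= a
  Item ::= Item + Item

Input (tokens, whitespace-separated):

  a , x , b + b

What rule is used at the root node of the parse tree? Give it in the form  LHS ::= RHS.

[L [L [L [Item a]] , [Item x]] , [Item [Item b] + [Item b]]]

L ::= L , Item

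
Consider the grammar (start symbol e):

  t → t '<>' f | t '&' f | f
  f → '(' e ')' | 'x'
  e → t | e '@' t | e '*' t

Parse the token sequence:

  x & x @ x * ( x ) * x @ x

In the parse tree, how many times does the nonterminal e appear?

6

[e [e [e [e [e [t [t [f x]] & [f x]]] @ [t [f x]]] * [t [f ( [e [t [f x]]] )]]] * [t [f x]]] @ [t [f x]]]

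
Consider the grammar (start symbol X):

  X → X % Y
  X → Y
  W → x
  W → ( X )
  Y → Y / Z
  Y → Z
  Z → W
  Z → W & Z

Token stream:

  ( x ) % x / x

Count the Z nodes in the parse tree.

4

[X [X [Y [Z [W ( [X [Y [Z [W x]]]] )]]]] % [Y [Y [Z [W x]]] / [Z [W x]]]]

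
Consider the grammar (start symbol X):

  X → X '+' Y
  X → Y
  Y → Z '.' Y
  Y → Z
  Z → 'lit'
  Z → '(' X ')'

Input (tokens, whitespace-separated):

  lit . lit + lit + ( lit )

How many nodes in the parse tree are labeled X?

4

[X [X [X [Y [Z lit] . [Y [Z lit]]]] + [Y [Z lit]]] + [Y [Z ( [X [Y [Z lit]]] )]]]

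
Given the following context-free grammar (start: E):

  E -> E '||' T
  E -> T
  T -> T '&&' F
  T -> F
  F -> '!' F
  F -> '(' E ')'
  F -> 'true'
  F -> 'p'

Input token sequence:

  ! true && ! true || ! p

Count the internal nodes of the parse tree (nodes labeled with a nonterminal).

[E [E [T [T [F ! [F true]]] && [F ! [F true]]]] || [T [F ! [F p]]]]

11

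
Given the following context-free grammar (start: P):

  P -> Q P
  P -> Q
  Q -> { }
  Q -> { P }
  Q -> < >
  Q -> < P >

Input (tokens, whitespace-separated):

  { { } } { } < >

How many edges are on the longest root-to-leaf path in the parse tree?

[P [Q { [P [Q { }]] }] [P [Q { }] [P [Q < >]]]]

4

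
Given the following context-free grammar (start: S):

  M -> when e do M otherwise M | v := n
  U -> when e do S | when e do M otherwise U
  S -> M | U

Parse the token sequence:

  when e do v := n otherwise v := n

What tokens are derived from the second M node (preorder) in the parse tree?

v := n

[S [M when e do [M v := n] otherwise [M v := n]]]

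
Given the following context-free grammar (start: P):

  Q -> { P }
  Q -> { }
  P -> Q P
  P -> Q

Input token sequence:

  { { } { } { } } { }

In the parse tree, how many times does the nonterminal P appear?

[P [Q { [P [Q { }] [P [Q { }] [P [Q { }]]]] }] [P [Q { }]]]

5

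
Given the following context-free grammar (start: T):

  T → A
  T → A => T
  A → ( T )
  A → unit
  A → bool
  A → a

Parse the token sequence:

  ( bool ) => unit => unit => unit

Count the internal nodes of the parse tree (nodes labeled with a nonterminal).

[T [A ( [T [A bool]] )] => [T [A unit] => [T [A unit] => [T [A unit]]]]]

10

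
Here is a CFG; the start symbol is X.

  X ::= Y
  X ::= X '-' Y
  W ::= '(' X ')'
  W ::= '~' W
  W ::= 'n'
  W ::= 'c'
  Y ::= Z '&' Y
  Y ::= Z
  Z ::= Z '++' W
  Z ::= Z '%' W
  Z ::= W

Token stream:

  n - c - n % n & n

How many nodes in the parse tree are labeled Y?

4

[X [X [X [Y [Z [W n]]]] - [Y [Z [W c]]]] - [Y [Z [Z [W n]] % [W n]] & [Y [Z [W n]]]]]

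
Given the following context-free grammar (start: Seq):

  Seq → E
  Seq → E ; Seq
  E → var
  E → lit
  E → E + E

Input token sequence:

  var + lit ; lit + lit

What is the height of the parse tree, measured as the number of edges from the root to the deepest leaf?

4

[Seq [E [E var] + [E lit]] ; [Seq [E [E lit] + [E lit]]]]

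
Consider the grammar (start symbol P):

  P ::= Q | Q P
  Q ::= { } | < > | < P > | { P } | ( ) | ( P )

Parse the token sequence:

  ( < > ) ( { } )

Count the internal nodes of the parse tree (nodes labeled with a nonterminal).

[P [Q ( [P [Q < >]] )] [P [Q ( [P [Q { }]] )]]]

8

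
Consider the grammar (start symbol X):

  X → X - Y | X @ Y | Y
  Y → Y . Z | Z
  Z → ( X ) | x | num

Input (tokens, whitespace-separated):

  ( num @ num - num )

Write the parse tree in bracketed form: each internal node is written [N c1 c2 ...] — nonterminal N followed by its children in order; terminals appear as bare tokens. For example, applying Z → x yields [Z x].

X
Y
Z
( X )
( X - Y )
( X @ Y - Y )
( Y @ Y - Y )
( Z @ Y - Y )
( num @ Y - Y )
( num @ Z - Y )
( num @ num - Y )
( num @ num - Z )
( num @ num - num )

[X [Y [Z ( [X [X [X [Y [Z num]]] @ [Y [Z num]]] - [Y [Z num]]] )]]]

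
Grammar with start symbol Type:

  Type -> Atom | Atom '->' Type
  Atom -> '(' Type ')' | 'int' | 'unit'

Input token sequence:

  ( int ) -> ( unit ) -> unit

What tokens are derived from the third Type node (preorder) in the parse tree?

( unit ) -> unit

[Type [Atom ( [Type [Atom int]] )] -> [Type [Atom ( [Type [Atom unit]] )] -> [Type [Atom unit]]]]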